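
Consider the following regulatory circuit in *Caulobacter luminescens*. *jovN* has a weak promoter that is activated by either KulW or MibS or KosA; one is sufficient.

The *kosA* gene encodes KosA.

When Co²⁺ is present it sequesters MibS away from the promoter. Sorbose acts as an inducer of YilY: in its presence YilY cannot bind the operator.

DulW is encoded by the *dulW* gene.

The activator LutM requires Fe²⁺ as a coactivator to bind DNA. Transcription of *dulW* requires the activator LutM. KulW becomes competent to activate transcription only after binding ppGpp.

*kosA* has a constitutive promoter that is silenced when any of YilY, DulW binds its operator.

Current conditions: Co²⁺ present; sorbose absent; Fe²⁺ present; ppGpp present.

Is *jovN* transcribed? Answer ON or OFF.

ON

ppGpp is present, so KulW is active.
Co²⁺ is present, so MibS is inactive.
Sorbose is absent, so YilY is active.
Fe²⁺ is present, so LutM is active.
No repressor is bound and LutM is active, so *dulW* is transcribed.
So DulW is produced and active.
With repressor YilY bound, *kosA* is not transcribed.
So KosA is not produced.
Activator KulW is present, so *jovN* is transcribed.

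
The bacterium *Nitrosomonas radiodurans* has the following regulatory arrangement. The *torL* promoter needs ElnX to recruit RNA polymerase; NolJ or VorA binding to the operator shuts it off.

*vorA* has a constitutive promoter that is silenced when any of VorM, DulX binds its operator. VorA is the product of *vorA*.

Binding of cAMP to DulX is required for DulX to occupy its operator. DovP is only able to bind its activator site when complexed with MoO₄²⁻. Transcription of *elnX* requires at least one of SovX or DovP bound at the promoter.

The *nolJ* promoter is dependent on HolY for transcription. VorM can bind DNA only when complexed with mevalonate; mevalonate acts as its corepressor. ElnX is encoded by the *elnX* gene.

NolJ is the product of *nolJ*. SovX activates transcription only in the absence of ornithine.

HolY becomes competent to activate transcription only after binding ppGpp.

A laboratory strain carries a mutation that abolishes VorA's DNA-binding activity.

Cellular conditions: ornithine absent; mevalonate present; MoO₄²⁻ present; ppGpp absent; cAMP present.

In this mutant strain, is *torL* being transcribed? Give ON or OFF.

ON

ppGpp is absent, so HolY is inactive.
Required activator HolY is absent, so *nolJ* is not transcribed.
So NolJ is not produced.
VorA is non-functional in this strain, so it has no effect.
Ornithine is absent, so SovX is active.
MoO₄²⁻ is present, so DovP is active.
Activator SovX is present, so *elnX* is transcribed.
So ElnX is produced and active.
No repressor is bound and ElnX is active, so *torL* is transcribed.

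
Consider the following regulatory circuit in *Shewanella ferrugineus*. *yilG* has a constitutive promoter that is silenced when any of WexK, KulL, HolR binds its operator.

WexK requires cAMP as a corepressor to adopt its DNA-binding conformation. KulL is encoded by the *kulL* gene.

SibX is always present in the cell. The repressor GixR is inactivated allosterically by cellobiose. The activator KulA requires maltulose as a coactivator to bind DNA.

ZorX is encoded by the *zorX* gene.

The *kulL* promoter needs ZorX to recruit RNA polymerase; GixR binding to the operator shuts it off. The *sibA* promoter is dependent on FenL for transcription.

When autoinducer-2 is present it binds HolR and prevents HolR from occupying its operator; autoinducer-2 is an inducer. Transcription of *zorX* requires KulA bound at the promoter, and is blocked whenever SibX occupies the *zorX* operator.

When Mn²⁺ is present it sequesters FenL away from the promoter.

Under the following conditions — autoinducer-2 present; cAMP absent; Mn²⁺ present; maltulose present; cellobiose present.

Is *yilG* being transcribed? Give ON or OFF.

cAMP is absent, so WexK is inactive.
Cellobiose is present, so GixR is inactive.
Maltulose is present, so KulA is active.
SibX is produced constitutively and is active.
With repressor SibX bound, *zorX* is not transcribed.
So ZorX is not produced.
Required activator ZorX is absent, so *kulL* is not transcribed.
So KulL is not produced.
Autoinducer-2 is present, so HolR is inactive.
With no repressor bound, *yilG* is transcribed.

ON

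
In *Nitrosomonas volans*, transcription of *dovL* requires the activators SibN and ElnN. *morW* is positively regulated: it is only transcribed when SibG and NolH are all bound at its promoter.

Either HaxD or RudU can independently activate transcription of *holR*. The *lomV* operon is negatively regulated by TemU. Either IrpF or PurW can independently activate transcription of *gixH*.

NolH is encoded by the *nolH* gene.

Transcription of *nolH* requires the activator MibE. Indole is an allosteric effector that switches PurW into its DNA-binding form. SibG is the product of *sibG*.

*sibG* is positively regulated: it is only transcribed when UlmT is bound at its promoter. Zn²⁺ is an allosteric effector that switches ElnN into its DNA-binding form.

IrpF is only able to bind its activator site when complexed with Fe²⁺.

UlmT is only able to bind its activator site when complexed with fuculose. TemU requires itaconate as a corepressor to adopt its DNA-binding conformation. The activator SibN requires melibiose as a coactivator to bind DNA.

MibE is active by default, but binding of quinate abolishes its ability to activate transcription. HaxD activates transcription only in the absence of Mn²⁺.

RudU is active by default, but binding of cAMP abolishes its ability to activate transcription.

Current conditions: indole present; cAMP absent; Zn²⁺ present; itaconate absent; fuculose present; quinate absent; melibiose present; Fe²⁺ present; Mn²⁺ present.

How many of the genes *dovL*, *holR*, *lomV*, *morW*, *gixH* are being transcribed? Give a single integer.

Melibiose is present, so SibN is active.
Zn²⁺ is present, so ElnN is active.
No repressor is bound and SibN and ElnN are active, so *dovL* is transcribed.
→ *dovL* is ON.
Mn²⁺ is present, so HaxD is inactive.
cAMP is absent, so RudU is active.
Activator RudU is present, so *holR* is transcribed.
→ *holR* is ON.
Itaconate is absent, so TemU is inactive.
With no repressor bound, *lomV* is transcribed.
→ *lomV* is ON.
Fuculose is present, so UlmT is active.
No repressor is bound and UlmT is active, so *sibG* is transcribed.
So SibG is produced and active.
Quinate is absent, so MibE is active.
No repressor is bound and MibE is active, so *nolH* is transcribed.
So NolH is produced and active.
No repressor is bound and SibG and NolH are active, so *morW* is transcribed.
→ *morW* is ON.
Fe²⁺ is present, so IrpF is active.
Indole is present, so PurW is active.
Activator IrpF is present, so *gixH* is transcribed.
→ *gixH* is ON.
5 of the 5 genes are transcribed.

5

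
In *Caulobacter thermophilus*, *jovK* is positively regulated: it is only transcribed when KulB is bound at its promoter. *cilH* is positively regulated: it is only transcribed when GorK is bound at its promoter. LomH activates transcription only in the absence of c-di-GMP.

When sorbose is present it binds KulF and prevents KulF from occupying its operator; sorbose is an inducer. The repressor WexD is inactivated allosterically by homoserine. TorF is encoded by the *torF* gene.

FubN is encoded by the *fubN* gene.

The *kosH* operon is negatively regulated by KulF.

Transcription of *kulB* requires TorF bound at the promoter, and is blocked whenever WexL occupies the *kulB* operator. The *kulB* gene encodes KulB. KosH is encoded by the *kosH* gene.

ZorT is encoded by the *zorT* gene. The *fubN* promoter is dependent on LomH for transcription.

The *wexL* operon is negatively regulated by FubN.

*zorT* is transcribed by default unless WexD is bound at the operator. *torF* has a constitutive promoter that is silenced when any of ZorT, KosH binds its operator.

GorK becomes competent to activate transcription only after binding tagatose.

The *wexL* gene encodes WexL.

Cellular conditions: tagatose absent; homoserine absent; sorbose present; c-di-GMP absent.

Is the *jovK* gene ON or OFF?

c-di-GMP is absent, so LomH is active.
No repressor is bound and LomH is active, so *fubN* is transcribed.
So FubN is produced and active.
With repressor FubN bound, *wexL* is not transcribed.
So WexL is not produced.
Homoserine is absent, so WexD is active.
With repressor WexD bound, *zorT* is not transcribed.
So ZorT is not produced.
Sorbose is present, so KulF is inactive.
With no repressor bound, *kosH* is transcribed.
So KosH is produced and active.
With repressor KosH bound, *torF* is not transcribed.
So TorF is not produced.
Required activator TorF is absent, so *kulB* is not transcribed.
So KulB is not produced.
Required activator KulB is absent, so *jovK* is not transcribed.

OFF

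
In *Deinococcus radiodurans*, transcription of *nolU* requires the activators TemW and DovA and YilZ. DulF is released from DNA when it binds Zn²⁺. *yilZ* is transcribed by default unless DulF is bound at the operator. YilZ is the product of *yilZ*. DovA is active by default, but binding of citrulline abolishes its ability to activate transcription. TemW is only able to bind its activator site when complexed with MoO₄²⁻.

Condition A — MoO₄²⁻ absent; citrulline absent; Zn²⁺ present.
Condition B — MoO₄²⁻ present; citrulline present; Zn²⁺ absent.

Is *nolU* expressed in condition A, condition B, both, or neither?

neither

Condition A:
MoO₄²⁻ is absent, so TemW is inactive.
Citrulline is absent, so DovA is active.
Zn²⁺ is present, so DulF is inactive.
With no repressor bound, *yilZ* is transcribed.
So YilZ is produced and active.
Required activator TemW is absent, so *nolU* is not transcribed.
→ *nolU* is OFF in A.
Condition B:
MoO₄²⁻ is present, so TemW is active.
Citrulline is present, so DovA is inactive.
Zn²⁺ is absent, so DulF is active.
With repressor DulF bound, *yilZ* is not transcribed.
So YilZ is not produced.
Required activator DovA is absent, so *nolU* is not transcribed.
→ *nolU* is OFF in B.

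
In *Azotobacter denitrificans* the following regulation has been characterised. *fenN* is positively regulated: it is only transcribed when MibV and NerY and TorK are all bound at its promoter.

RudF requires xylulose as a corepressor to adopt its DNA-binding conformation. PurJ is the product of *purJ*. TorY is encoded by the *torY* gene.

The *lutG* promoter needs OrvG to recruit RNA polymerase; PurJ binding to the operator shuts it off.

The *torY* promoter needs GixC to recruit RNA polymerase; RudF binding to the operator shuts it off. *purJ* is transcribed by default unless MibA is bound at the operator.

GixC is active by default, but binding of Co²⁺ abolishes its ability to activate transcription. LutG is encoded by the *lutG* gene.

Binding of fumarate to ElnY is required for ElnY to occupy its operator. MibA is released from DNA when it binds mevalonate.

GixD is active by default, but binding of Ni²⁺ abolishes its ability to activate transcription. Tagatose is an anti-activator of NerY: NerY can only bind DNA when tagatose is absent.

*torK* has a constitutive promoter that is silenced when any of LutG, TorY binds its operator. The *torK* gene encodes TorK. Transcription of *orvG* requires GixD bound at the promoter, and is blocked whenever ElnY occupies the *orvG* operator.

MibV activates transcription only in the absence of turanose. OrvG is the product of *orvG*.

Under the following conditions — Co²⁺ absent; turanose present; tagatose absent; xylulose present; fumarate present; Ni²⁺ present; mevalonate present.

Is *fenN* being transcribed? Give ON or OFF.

Turanose is present, so MibV is inactive.
Tagatose is absent, so NerY is active.
Mevalonate is present, so MibA is inactive.
With no repressor bound, *purJ* is transcribed.
So PurJ is produced and active.
Ni²⁺ is present, so GixD is inactive.
Fumarate is present, so ElnY is active.
With repressor ElnY bound, *orvG* is not transcribed.
So OrvG is not produced.
With repressor PurJ bound, *lutG* is not transcribed.
So LutG is not produced.
Co²⁺ is absent, so GixC is active.
Xylulose is present, so RudF is active.
With repressor RudF bound, *torY* is not transcribed.
So TorY is not produced.
With no repressor bound, *torK* is transcribed.
So TorK is produced and active.
Required activator MibV is absent, so *fenN* is not transcribed.

OFF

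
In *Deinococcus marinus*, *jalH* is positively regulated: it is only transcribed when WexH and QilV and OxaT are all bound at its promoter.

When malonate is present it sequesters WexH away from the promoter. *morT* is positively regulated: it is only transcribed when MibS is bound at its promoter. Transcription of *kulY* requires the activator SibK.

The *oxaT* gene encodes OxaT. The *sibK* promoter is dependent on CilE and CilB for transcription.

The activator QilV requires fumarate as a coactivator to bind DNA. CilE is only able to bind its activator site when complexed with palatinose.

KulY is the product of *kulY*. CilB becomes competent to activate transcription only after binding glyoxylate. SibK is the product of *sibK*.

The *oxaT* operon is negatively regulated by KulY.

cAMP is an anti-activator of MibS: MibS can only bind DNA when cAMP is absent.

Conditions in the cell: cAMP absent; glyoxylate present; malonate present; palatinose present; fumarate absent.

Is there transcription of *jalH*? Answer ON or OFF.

OFF

Malonate is present, so WexH is inactive.
Fumarate is absent, so QilV is inactive.
Palatinose is present, so CilE is active.
Glyoxylate is present, so CilB is active.
No repressor is bound and CilE and CilB are active, so *sibK* is transcribed.
So SibK is produced and active.
No repressor is bound and SibK is active, so *kulY* is transcribed.
So KulY is produced and active.
With repressor KulY bound, *oxaT* is not transcribed.
So OxaT is not produced.
Required activator WexH is absent, so *jalH* is not transcribed.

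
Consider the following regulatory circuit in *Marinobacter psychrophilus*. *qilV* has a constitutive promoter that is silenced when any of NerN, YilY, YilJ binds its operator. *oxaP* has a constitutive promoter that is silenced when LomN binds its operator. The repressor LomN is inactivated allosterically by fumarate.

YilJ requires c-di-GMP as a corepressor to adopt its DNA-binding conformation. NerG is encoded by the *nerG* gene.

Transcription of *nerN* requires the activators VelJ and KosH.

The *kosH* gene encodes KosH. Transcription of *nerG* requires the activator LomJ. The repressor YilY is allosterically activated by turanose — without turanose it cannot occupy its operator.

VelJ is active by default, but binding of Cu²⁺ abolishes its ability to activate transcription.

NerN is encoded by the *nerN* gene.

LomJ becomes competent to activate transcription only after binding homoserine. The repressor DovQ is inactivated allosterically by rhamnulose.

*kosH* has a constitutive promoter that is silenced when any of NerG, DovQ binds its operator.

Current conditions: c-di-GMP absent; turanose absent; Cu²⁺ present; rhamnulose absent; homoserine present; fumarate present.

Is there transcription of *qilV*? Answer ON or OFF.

Cu²⁺ is present, so VelJ is inactive.
Homoserine is present, so LomJ is active.
No repressor is bound and LomJ is active, so *nerG* is transcribed.
So NerG is produced and active.
Rhamnulose is absent, so DovQ is active.
With repressor NerG bound, *kosH* is not transcribed.
So KosH is not produced.
Required activator VelJ is absent, so *nerN* is not transcribed.
So NerN is not produced.
Turanose is absent, so YilY is inactive.
c-di-GMP is absent, so YilJ is inactive.
With no repressor bound, *qilV* is transcribed.

ON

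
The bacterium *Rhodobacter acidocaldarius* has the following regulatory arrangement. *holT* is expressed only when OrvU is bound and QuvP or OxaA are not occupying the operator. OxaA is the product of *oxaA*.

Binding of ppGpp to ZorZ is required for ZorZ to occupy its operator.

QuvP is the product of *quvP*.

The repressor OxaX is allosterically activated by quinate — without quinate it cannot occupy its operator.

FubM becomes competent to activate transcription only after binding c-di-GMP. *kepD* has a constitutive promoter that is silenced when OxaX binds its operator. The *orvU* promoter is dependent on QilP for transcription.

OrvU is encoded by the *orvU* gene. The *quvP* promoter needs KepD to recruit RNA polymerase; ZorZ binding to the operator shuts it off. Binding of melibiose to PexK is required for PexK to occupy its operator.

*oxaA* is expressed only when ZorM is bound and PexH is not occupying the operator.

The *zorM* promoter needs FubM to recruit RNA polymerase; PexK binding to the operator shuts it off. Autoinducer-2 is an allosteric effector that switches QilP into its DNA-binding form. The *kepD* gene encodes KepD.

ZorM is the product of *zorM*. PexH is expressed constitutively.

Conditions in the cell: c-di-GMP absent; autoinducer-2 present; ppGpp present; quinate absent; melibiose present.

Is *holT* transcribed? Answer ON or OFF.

ON

ppGpp is present, so ZorZ is active.
Quinate is absent, so OxaX is inactive.
With no repressor bound, *kepD* is transcribed.
So KepD is produced and active.
With repressor ZorZ bound, *quvP* is not transcribed.
So QuvP is not produced.
Melibiose is present, so PexK is active.
c-di-GMP is absent, so FubM is inactive.
With repressor PexK bound, *zorM* is not transcribed.
So ZorM is not produced.
PexH is produced constitutively and is active.
With repressor PexH bound, *oxaA* is not transcribed.
So OxaA is not produced.
Autoinducer-2 is present, so QilP is active.
No repressor is bound and QilP is active, so *orvU* is transcribed.
So OrvU is produced and active.
No repressor is bound and OrvU is active, so *holT* is transcribed.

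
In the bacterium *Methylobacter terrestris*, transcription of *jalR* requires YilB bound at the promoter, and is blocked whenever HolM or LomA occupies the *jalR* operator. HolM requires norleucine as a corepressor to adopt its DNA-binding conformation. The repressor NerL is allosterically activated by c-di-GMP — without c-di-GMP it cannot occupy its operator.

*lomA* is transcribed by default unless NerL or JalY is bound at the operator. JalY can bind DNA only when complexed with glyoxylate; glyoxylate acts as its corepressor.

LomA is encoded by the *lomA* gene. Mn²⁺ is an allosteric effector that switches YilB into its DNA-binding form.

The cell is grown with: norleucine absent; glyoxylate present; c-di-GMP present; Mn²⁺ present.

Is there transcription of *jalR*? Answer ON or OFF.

ON

Norleucine is absent, so HolM is inactive.
Mn²⁺ is present, so YilB is active.
c-di-GMP is present, so NerL is active.
Glyoxylate is present, so JalY is active.
With repressor NerL bound, *lomA* is not transcribed.
So LomA is not produced.
No repressor is bound and YilB is active, so *jalR* is transcribed.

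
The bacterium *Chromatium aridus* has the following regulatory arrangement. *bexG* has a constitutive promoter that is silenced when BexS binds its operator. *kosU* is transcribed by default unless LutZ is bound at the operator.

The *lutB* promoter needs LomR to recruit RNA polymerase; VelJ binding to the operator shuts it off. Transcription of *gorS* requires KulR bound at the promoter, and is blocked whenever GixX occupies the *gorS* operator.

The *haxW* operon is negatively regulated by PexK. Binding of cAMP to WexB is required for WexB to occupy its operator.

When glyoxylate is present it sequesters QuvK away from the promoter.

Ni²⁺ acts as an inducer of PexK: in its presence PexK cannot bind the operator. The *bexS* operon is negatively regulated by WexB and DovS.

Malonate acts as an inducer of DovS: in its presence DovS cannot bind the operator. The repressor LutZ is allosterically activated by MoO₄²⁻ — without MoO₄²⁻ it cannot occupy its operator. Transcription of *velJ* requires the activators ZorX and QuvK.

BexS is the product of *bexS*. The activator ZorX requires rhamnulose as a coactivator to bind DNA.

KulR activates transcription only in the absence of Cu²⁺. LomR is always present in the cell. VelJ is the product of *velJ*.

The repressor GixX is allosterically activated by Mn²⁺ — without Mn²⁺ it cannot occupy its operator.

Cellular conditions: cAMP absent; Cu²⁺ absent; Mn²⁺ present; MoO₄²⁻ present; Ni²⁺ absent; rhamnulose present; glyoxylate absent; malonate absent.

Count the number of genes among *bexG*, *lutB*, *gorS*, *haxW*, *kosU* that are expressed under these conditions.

cAMP is absent, so WexB is inactive.
Malonate is absent, so DovS is active.
With repressor DovS bound, *bexS* is not transcribed.
So BexS is not produced.
With no repressor bound, *bexG* is transcribed.
→ *bexG* is ON.
LomR is produced constitutively and is active.
Rhamnulose is present, so ZorX is active.
Glyoxylate is absent, so QuvK is active.
No repressor is bound and ZorX and QuvK are active, so *velJ* is transcribed.
So VelJ is produced and active.
With repressor VelJ bound, *lutB* is not transcribed.
→ *lutB* is OFF.
Mn²⁺ is present, so GixX is active.
Cu²⁺ is absent, so KulR is active.
With repressor GixX bound, *gorS* is not transcribed.
→ *gorS* is OFF.
Ni²⁺ is absent, so PexK is active.
With repressor PexK bound, *haxW* is not transcribed.
→ *haxW* is OFF.
MoO₄²⁻ is present, so LutZ is active.
With repressor LutZ bound, *kosU* is not transcribed.
→ *kosU* is OFF.
1 of the 5 genes is transcribed.

1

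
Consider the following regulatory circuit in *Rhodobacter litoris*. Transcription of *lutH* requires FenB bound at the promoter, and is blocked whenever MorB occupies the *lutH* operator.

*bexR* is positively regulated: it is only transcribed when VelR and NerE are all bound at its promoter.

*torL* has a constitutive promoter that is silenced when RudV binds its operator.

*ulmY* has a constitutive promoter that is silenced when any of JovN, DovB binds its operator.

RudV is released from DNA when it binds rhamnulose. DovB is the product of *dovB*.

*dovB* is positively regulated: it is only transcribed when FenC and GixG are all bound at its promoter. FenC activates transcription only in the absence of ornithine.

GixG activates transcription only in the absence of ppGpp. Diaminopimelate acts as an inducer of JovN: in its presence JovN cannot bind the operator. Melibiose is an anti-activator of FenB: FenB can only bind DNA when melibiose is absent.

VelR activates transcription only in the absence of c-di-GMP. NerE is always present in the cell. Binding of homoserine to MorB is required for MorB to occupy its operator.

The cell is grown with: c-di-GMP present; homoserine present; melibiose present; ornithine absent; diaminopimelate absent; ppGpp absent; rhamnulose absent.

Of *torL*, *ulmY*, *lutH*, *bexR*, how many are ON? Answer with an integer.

0

Rhamnulose is absent, so RudV is active.
With repressor RudV bound, *torL* is not transcribed.
→ *torL* is OFF.
Diaminopimelate is absent, so JovN is active.
Ornithine is absent, so FenC is active.
ppGpp is absent, so GixG is active.
No repressor is bound and FenC and GixG are active, so *dovB* is transcribed.
So DovB is produced and active.
With repressor JovN bound, *ulmY* is not transcribed.
→ *ulmY* is OFF.
Melibiose is present, so FenB is inactive.
Homoserine is present, so MorB is active.
With repressor MorB bound, *lutH* is not transcribed.
→ *lutH* is OFF.
c-di-GMP is present, so VelR is inactive.
NerE is produced constitutively and is active.
Required activator VelR is absent, so *bexR* is not transcribed.
→ *bexR* is OFF.
0 of the 4 genes are transcribed.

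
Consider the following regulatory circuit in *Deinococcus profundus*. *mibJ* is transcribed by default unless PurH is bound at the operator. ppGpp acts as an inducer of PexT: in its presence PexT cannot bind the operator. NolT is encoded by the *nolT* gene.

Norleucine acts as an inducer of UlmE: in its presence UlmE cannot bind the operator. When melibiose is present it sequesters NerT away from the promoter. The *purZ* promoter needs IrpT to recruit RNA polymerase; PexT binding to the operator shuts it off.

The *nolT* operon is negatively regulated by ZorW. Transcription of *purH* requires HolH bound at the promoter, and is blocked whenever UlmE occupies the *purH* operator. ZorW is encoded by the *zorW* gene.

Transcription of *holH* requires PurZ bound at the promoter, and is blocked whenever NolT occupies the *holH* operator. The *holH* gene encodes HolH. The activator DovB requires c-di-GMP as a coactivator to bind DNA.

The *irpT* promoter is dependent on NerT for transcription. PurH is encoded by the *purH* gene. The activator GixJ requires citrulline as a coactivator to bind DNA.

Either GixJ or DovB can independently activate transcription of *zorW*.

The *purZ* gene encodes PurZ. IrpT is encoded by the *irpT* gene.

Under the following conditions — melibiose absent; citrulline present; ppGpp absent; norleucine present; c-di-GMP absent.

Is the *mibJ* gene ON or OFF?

ON

Melibiose is absent, so NerT is active.
No repressor is bound and NerT is active, so *irpT* is transcribed.
So IrpT is produced and active.
ppGpp is absent, so PexT is active.
With repressor PexT bound, *purZ* is not transcribed.
So PurZ is not produced.
Citrulline is present, so GixJ is active.
c-di-GMP is absent, so DovB is inactive.
Activator GixJ is present, so *zorW* is transcribed.
So ZorW is produced and active.
With repressor ZorW bound, *nolT* is not transcribed.
So NolT is not produced.
Required activator PurZ is absent, so *holH* is not transcribed.
So HolH is not produced.
Norleucine is present, so UlmE is inactive.
Required activator HolH is absent, so *purH* is not transcribed.
So PurH is not produced.
With no repressor bound, *mibJ* is transcribed.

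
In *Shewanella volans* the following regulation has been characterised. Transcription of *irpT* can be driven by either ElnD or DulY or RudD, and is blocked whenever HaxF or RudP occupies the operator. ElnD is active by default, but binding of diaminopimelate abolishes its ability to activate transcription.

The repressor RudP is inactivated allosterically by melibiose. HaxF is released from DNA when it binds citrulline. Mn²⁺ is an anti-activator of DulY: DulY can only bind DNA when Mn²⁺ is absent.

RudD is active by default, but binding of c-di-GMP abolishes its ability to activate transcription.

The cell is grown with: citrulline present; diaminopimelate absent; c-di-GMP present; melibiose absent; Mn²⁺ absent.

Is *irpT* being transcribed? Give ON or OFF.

OFF

Diaminopimelate is absent, so ElnD is active.
Citrulline is present, so HaxF is inactive.
Mn²⁺ is absent, so DulY is active.
Melibiose is absent, so RudP is active.
c-di-GMP is present, so RudD is inactive.
With repressor RudP bound, *irpT* is not transcribed.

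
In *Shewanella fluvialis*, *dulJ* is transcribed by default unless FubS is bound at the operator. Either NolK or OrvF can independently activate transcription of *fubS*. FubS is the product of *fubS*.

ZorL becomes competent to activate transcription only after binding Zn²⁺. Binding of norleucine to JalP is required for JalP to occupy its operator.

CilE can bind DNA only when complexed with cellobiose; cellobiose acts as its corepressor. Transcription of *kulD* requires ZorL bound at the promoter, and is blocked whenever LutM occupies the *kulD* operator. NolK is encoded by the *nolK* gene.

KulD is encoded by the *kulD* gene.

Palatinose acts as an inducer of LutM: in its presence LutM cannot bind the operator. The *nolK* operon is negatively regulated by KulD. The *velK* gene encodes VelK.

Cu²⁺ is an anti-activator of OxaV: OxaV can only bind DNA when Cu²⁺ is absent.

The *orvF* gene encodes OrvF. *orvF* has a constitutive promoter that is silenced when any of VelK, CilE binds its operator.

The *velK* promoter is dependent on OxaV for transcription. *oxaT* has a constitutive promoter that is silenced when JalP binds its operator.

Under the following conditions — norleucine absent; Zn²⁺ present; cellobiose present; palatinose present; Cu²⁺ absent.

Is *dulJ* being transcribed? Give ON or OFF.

ON

Palatinose is present, so LutM is inactive.
Zn²⁺ is present, so ZorL is active.
No repressor is bound and ZorL is active, so *kulD* is transcribed.
So KulD is produced and active.
With repressor KulD bound, *nolK* is not transcribed.
So NolK is not produced.
Cu²⁺ is absent, so OxaV is active.
No repressor is bound and OxaV is active, so *velK* is transcribed.
So VelK is produced and active.
Cellobiose is present, so CilE is active.
With repressor VelK bound, *orvF* is not transcribed.
So OrvF is not produced.
No activator is available at the *fubS* promoter, so *fubS* is not transcribed.
So FubS is not produced.
With no repressor bound, *dulJ* is transcribed.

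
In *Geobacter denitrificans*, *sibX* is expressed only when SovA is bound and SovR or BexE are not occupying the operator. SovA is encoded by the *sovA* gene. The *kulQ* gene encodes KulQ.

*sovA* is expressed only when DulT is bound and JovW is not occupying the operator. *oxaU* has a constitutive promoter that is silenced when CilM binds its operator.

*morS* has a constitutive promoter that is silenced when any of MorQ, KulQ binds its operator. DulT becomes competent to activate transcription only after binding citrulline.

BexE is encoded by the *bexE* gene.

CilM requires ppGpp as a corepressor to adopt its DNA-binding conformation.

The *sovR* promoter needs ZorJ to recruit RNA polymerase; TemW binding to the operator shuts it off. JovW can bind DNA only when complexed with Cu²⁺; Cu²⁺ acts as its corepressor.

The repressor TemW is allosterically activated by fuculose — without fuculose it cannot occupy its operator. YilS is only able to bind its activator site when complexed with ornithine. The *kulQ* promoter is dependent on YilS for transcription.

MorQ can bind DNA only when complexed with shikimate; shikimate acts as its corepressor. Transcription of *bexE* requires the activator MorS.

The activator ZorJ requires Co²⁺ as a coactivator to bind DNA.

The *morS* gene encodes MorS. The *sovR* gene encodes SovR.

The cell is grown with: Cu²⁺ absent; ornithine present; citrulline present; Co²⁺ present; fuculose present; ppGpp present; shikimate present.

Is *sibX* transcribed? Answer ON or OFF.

ON

Cu²⁺ is absent, so JovW is inactive.
Citrulline is present, so DulT is active.
No repressor is bound and DulT is active, so *sovA* is transcribed.
So SovA is produced and active.
Fuculose is present, so TemW is active.
Co²⁺ is present, so ZorJ is active.
With repressor TemW bound, *sovR* is not transcribed.
So SovR is not produced.
Shikimate is present, so MorQ is active.
Ornithine is present, so YilS is active.
No repressor is bound and YilS is active, so *kulQ* is transcribed.
So KulQ is produced and active.
With repressor MorQ bound, *morS* is not transcribed.
So MorS is not produced.
Required activator MorS is absent, so *bexE* is not transcribed.
So BexE is not produced.
No repressor is bound and SovA is active, so *sibX* is transcribed.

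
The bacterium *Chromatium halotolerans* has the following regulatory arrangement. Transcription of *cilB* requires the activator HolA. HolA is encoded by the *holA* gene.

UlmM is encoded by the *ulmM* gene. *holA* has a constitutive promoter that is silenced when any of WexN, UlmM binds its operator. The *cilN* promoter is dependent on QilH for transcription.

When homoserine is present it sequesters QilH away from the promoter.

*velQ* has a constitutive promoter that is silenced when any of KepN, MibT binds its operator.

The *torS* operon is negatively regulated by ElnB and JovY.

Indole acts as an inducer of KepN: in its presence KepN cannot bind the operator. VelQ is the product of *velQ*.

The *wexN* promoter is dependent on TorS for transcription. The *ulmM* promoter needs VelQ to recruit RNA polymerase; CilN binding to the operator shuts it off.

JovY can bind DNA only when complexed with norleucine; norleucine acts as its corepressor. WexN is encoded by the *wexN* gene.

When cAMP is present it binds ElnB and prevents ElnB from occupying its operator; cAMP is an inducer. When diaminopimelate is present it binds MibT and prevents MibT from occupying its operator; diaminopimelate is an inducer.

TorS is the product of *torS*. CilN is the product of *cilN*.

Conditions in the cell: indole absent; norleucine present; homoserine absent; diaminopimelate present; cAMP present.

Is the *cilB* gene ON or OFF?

cAMP is present, so ElnB is inactive.
Norleucine is present, so JovY is active.
With repressor JovY bound, *torS* is not transcribed.
So TorS is not produced.
Required activator TorS is absent, so *wexN* is not transcribed.
So WexN is not produced.
Indole is absent, so KepN is active.
Diaminopimelate is present, so MibT is inactive.
With repressor KepN bound, *velQ* is not transcribed.
So VelQ is not produced.
Homoserine is absent, so QilH is active.
No repressor is bound and QilH is active, so *cilN* is transcribed.
So CilN is produced and active.
With repressor CilN bound, *ulmM* is not transcribed.
So UlmM is not produced.
With no repressor bound, *holA* is transcribed.
So HolA is produced and active.
No repressor is bound and HolA is active, so *cilB* is transcribed.

ON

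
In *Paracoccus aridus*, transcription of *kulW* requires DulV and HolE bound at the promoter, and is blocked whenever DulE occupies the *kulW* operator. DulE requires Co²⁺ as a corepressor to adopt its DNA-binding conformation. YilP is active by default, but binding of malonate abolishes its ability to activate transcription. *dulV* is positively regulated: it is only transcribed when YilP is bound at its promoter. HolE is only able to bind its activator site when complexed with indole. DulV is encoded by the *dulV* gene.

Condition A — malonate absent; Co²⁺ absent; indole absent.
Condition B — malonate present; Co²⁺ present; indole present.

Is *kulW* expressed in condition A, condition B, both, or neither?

neither

Condition A:
Malonate is absent, so YilP is active.
No repressor is bound and YilP is active, so *dulV* is transcribed.
So DulV is produced and active.
Co²⁺ is absent, so DulE is inactive.
Indole is absent, so HolE is inactive.
Required activator HolE is absent, so *kulW* is not transcribed.
→ *kulW* is OFF in A.
Condition B:
Malonate is present, so YilP is inactive.
Required activator YilP is absent, so *dulV* is not transcribed.
So DulV is not produced.
Co²⁺ is present, so DulE is active.
Indole is present, so HolE is active.
With repressor DulE bound, *kulW* is not transcribed.
→ *kulW* is OFF in B.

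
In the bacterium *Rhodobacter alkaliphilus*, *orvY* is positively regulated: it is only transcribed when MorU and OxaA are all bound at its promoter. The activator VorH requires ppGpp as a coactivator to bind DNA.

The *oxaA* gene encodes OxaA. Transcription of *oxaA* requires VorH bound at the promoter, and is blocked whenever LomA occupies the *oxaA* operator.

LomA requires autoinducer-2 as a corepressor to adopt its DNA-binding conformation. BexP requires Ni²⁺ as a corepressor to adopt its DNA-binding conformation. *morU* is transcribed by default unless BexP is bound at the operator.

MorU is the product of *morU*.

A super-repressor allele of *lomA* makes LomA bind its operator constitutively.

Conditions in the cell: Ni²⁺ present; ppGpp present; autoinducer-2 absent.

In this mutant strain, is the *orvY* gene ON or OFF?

Ni²⁺ is present, so BexP is active.
With repressor BexP bound, *morU* is not transcribed.
So MorU is not produced.
ppGpp is present, so VorH is active.
LomA is constitutively active in this strain.
With repressor LomA bound, *oxaA* is not transcribed.
So OxaA is not produced.
Required activator MorU is absent, so *orvY* is not transcribed.

OFF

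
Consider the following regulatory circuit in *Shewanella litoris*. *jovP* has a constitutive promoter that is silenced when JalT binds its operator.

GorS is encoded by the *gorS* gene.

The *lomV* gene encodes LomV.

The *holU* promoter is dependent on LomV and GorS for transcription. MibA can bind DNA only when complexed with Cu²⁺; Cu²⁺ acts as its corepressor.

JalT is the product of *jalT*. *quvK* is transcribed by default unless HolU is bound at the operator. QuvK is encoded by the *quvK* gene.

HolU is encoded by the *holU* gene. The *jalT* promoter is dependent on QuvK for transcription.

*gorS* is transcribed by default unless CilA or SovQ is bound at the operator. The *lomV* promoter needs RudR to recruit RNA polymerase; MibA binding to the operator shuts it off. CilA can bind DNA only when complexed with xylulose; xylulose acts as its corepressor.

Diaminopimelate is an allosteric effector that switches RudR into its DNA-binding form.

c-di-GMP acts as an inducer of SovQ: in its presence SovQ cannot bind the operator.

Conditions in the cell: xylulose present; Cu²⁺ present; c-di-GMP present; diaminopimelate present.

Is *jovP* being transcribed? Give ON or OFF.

Cu²⁺ is present, so MibA is active.
Diaminopimelate is present, so RudR is active.
With repressor MibA bound, *lomV* is not transcribed.
So LomV is not produced.
Xylulose is present, so CilA is active.
c-di-GMP is present, so SovQ is inactive.
With repressor CilA bound, *gorS* is not transcribed.
So GorS is not produced.
Required activator LomV is absent, so *holU* is not transcribed.
So HolU is not produced.
With no repressor bound, *quvK* is transcribed.
So QuvK is produced and active.
No repressor is bound and QuvK is active, so *jalT* is transcribed.
So JalT is produced and active.
With repressor JalT bound, *jovP* is not transcribed.

OFF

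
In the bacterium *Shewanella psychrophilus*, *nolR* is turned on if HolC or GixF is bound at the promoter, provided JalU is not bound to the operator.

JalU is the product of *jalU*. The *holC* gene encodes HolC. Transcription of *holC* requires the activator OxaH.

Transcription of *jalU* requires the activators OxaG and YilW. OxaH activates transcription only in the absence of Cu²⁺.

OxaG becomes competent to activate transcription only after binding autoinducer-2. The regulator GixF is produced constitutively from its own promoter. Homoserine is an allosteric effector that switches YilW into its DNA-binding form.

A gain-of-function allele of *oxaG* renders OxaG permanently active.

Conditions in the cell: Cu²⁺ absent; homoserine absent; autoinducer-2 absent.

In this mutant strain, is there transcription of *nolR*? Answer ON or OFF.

ON

OxaG is constitutively active in this strain.
Homoserine is absent, so YilW is inactive.
Required activator YilW is absent, so *jalU* is not transcribed.
So JalU is not produced.
Cu²⁺ is absent, so OxaH is active.
No repressor is bound and OxaH is active, so *holC* is transcribed.
So HolC is produced and active.
GixF is produced constitutively and is active.
Activator HolC is present, so *nolR* is transcribed.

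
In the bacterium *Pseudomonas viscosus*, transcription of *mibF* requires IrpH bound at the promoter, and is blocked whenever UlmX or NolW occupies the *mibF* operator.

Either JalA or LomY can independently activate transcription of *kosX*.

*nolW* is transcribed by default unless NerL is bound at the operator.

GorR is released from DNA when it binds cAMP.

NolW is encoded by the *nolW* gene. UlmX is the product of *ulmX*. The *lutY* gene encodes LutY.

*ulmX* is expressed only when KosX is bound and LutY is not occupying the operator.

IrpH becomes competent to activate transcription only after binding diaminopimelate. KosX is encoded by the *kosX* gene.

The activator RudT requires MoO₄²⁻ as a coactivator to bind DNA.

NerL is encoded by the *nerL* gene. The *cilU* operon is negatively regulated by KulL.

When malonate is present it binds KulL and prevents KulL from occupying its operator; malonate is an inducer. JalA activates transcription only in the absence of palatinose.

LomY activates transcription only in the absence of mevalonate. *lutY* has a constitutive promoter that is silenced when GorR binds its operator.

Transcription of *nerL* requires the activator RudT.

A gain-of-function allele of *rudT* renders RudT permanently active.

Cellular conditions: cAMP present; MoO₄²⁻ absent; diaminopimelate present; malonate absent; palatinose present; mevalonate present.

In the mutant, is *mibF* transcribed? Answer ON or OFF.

Palatinose is present, so JalA is inactive.
Mevalonate is present, so LomY is inactive.
No activator is available at the *kosX* promoter, so *kosX* is not transcribed.
So KosX is not produced.
cAMP is present, so GorR is inactive.
With no repressor bound, *lutY* is transcribed.
So LutY is produced and active.
With repressor LutY bound, *ulmX* is not transcribed.
So UlmX is not produced.
Diaminopimelate is present, so IrpH is active.
RudT is constitutively active in this strain.
No repressor is bound and RudT is active, so *nerL* is transcribed.
So NerL is produced and active.
With repressor NerL bound, *nolW* is not transcribed.
So NolW is not produced.
No repressor is bound and IrpH is active, so *mibF* is transcribed.

ON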